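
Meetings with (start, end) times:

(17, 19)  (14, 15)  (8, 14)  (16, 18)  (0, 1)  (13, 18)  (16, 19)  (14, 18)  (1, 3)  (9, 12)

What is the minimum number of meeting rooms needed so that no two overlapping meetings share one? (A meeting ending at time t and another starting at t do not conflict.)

The answer is the maximum number of intervals overlapping at any instant.
starts: [0, 1, 8, 9, 13, 14, 14, 16, 16, 17]
ends:   [1, 3, 12, 14, 15, 18, 18, 18, 19, 19]
s0→1 e1→0 s1→1 e3→0 s8→1 s9→2 e12→1 s13→2 e14→1 s14→2 s14→3 e15→2 s16→3 s16→4 s17→5  — peak 5.

5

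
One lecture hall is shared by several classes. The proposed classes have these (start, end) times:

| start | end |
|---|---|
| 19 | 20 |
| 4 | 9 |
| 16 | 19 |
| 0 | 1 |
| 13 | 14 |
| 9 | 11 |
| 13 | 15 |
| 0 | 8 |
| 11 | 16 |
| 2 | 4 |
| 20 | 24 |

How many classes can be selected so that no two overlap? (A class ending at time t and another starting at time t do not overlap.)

8

Greedy by earliest finish: after sorting by end time, pick each interval compatible with the last pick.
By end time: (0,1), (2,4), (0,8), (4,9), (9,11), (13,14), (13,15), (11,16), (16,19), (19,20), (20,24).
Pick (0,1); next start ≥ 1 → (2,4); next start ≥ 4 → (4,9); next start ≥ 9 → (9,11); next start ≥ 11 → (13,14); next start ≥ 14 → (16,19); next start ≥ 19 → (19,20); next start ≥ 20 → (20,24).
Selected 8 classes.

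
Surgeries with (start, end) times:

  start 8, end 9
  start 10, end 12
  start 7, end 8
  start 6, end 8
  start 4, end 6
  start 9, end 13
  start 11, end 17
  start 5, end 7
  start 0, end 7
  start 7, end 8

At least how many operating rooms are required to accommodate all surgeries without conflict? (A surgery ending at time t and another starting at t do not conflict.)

3

Events (time:±→running): 0:+→1 4:+→2 5:+→3 … peak 3.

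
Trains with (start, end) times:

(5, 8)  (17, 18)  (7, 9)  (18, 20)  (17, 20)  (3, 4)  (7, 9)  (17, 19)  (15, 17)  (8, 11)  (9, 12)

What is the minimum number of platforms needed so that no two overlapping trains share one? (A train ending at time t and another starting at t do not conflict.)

Events (time:±→running): 3:+→1 4:-→0 5:+→1 7:+→2 7:+→3 … peak 3.

3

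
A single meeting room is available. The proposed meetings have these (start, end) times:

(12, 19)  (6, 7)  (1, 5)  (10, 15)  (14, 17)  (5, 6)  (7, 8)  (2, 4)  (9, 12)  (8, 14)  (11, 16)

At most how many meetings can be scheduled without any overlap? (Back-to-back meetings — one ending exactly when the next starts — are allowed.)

Sort by end time and greedily take each interval whose start is ≥ the last chosen end.
By end time: (2,4), (1,5), (5,6), (6,7), (7,8), (9,12), (8,14), (10,15), (11,16), (14,17), (12,19).
Pick (2,4); next start ≥ 4 → (5,6); next start ≥ 6 → (6,7); next start ≥ 7 → (7,8); next start ≥ 8 → (9,12); next start ≥ 12 → (14,17).
Selected 6 meetings.

6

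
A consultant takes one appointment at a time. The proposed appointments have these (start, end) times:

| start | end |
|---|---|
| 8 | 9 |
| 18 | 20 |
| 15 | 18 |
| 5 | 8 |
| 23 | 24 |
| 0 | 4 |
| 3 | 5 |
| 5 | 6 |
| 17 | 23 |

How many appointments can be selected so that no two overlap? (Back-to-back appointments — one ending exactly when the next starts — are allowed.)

By end time: (0,4), (3,5), (5,6), (5,8), (8,9), (15,18), (18,20), (17,23), (23,24).
Pick (0,4); next start ≥ 4 → (5,6); next start ≥ 6 → (8,9); next start ≥ 9 → (15,18); next start ≥ 18 → (18,20); next start ≥ 20 → (23,24).
Selected 6 appointments.

6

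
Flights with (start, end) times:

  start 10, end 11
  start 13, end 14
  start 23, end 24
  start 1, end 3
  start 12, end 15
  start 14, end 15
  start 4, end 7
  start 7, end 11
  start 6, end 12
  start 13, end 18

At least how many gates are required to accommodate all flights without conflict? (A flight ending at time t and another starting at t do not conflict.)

Count concurrent intervals with a sweep; the peak is the room count.
Events (time:±→running): 1:+→1 3:-→0 4:+→1 6:+→2 7:-→1 7:+→2 10:+→3 … peak 3.

3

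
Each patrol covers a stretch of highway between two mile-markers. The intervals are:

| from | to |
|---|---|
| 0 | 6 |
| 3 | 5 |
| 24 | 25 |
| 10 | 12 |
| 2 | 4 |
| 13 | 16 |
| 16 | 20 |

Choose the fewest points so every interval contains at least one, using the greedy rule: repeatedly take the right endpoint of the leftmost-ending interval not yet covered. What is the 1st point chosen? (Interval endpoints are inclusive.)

By right end: [2,4]  [3,5]  [0,6]  [10,12]  [13,16]  [16,20]  [24,25]
[2,4] uncovered → point at 4; [10,12] uncovered → point at 12; [13,16] uncovered → point at 16; [24,25] uncovered → point at 25.
Points: 4, 12, 16, 25 (4 total).

4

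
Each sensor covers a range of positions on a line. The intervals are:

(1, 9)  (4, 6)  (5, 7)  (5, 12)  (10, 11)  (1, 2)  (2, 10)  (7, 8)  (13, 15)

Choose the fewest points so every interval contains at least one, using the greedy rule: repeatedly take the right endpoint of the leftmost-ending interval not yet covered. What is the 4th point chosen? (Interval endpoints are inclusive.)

11

By right end: [1,2]  [4,6]  [5,7]  [7,8]  [1,9]  [2,10]  [10,11]  [5,12]  [13,15]
[1,2] uncovered → point at 2; [4,6] uncovered → point at 6; [7,8] uncovered → point at 8; [10,11] uncovered → point at 11; [13,15] uncovered → point at 15.
Points: 2, 6, 8, 11, 15 (5 total).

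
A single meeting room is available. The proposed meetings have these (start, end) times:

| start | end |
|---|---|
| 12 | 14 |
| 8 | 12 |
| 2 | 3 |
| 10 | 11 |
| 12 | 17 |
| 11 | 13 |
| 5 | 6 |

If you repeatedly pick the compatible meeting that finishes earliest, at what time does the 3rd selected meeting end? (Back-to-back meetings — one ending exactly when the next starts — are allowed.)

By end time: (2,3), (5,6), (10,11), (8,12), (11,13), (12,14), (12,17).
Pick (2,3); next start ≥ 3 → (5,6); next start ≥ 6 → (10,11); next start ≥ 11 → (11,13).
Selected: (2,3) (5,6) (10,11) (11,13)

11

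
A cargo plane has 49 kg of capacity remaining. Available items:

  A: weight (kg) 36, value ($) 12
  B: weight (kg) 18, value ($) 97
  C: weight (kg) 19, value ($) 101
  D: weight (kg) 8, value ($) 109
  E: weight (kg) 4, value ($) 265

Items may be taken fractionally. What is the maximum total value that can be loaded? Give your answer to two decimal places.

Ratios (sorted): E 66.25, D 13.62, B 5.39, C 5.32, A 0.33
take E (4 @ 265); take D (8 @ 109); take B (18 @ 97); take C (19 @ 101). Capacity used 49/49.
Total value = 572.00

572.00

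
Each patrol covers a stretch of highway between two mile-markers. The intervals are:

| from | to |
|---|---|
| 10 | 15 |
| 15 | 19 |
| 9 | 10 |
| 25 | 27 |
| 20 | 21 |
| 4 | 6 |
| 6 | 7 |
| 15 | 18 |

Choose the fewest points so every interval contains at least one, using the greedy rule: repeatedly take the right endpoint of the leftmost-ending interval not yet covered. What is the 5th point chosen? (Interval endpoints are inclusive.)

Sort by right endpoint; whenever an interval is uncovered, place a point at its right end.
Sorted: [4,6] [6,7] [9,10] [10,15] [15,18] [15,19] [20,21] [25,27]
{[4,6],[6,7]} hit by 6; {[9,10],[10,15]} hit by 10; {[15,18],[15,19]} hit by 18; {[20,21]} hit by 21; {[25,27]} hit by 27.
Points: 6, 10, 18, 21, 27 (5 total).

27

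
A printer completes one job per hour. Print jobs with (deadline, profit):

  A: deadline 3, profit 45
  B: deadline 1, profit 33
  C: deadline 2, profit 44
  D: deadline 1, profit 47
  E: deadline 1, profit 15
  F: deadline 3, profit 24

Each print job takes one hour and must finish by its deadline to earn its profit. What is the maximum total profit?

Take jobs in profit order; each goes to the latest open slot no later than its deadline.
Profit order: D=47 A=45 C=44 B=33 F=24 E=15
Assign: D→slot 1, A→slot 3, C→slot 2, B skipped, F skipped, E skipped.
Slots: [1:D] [2:C] [3:A]
Profit = 47 + 44 + 45 = 136

136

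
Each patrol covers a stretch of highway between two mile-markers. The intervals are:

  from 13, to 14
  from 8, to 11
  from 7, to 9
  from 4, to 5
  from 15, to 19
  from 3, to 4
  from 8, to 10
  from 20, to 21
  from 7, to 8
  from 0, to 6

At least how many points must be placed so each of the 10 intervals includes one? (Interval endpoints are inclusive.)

Sort by right endpoint; whenever an interval is uncovered, place a point at its right end.
By right end: [3,4]  [4,5]  [0,6]  [7,8]  [7,9]  [8,10]  [8,11]  [13,14]  [15,19]  [20,21]
[3,4] uncovered → point at 4; [7,8] uncovered → point at 8; [13,14] uncovered → point at 14; [15,19] uncovered → point at 19; [20,21] uncovered → point at 21.
Points: 4, 8, 14, 19, 21 (5 total).

5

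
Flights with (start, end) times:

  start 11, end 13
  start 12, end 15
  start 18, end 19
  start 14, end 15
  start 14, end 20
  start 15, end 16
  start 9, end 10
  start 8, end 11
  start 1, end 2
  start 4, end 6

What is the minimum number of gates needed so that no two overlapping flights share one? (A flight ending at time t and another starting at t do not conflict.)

3

Events (time:±→running): 1:+→1 2:-→0 4:+→1 6:-→0 8:+→1 9:+→2 10:-→1 11:-→0 11:+→1 12:+→2 13:-→1 14:+→2 14:+→3 … peak 3.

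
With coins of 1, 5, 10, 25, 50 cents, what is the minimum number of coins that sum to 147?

7

Greedy: take as many of the largest coin as possible, then repeat with the remainder.
147 = 2×50 + 1×25 + 2×10 + 2×1
Total coins = 2 + 1 + 2 + 2 = 7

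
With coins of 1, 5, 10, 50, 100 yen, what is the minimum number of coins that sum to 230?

Use the largest denomination that fits, subtract, and repeat.
230 − 2×100→30 − 3×10→0
Total coins = 2 + 3 = 5

5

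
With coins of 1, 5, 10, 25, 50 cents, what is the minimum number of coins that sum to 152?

5

Use the largest denomination that fits, subtract, and repeat.
152 = 3×50 + 2×1
Total coins = 3 + 2 = 5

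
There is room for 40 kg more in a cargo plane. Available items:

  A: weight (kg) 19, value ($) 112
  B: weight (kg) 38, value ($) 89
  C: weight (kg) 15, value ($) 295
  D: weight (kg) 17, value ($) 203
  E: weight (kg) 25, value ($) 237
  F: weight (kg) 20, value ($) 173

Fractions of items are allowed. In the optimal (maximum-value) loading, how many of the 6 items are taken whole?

2

Ratios (sorted): C 19.67, D 11.94, E 9.48, F 8.65, A 5.89, B 2.34
take C (15 @ 295); take D (17 @ 203); take 8/25 of E → 75.84. Capacity used 40/40.
2 item(s) taken whole; one partial (take 8/25 of E).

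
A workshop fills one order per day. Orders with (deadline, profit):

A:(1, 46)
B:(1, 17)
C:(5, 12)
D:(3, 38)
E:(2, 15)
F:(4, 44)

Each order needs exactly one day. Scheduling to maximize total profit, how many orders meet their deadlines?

5

Sort by profit descending; place each in the latest free slot ≤ its deadline.
By profit: A(d1,46), F(d4,44), D(d3,38), B(d1,17), E(d2,15), C(d5,12)
A→slot 1; F→slot 4; D→slot 3; B skipped; E→slot 2; C→slot 5.
5 of 6 scheduled.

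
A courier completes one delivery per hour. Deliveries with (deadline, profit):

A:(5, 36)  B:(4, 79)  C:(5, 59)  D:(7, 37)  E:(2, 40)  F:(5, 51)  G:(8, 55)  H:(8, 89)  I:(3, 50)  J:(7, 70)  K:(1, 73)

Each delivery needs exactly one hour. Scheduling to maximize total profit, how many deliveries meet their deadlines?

Take jobs in profit order; each goes to the latest open slot no later than its deadline.
By profit: H(d8,89), B(d4,79), K(d1,73), J(d7,70), C(d5,59), G(d8,55), F(d5,51), I(d3,50), E(d2,40), D(d7,37), A(d5,36)
H→slot 8; B→slot 4; K→slot 1; J→slot 7; C→slot 5; G→slot 6; F→slot 3; I→slot 2; E skipped; D skipped; A skipped.
8 of 11 scheduled.

8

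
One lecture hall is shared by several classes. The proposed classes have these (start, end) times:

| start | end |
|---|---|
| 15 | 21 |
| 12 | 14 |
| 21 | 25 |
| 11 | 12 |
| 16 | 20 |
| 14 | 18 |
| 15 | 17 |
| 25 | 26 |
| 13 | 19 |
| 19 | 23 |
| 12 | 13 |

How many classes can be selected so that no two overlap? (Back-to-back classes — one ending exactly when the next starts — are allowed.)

Sorted by end: (11,12)  (12,13)  (12,14)  (15,17)  (14,18)  (13,19)  (16,20)  (15,21)  (19,23)  (21,25)  (25,26)
take (11,12); take (12,13); take (15,17); take (19,23); take (25,26).
Selected 5 classes.

5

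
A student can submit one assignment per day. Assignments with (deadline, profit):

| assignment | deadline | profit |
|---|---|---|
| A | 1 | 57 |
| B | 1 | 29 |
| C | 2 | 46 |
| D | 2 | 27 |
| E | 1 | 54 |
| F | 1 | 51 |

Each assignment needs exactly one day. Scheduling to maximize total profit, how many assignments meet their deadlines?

2

Take jobs in profit order; each goes to the latest open slot no later than its deadline.
Profit order: A=57 E=54 F=51 C=46 B=29 D=27
Assign: A→slot 1, E skipped, F skipped, C→slot 2, B skipped, D skipped.
Slots: [1:A] [2:C]
2 of 6 scheduled.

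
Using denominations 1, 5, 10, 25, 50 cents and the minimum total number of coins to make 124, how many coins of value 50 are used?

2

Greedy: take as many of the largest coin as possible, then repeat with the remainder.
124 = 2×50 + 2×10 + 4×1
Count of 50: 2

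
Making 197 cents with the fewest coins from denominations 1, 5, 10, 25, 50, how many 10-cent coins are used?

Use the largest denomination that fits, subtract, and repeat.
197 − 3×50→47 − 1×25→22 − 2×10→2 − 2×1→0
Count of 10: 2

2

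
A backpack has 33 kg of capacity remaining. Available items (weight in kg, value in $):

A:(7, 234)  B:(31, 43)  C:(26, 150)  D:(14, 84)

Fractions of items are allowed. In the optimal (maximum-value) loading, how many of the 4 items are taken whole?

Sort by value per unit weight and fill in that order.
Ratios (sorted): A 33.43, D 6.00, C 5.77, B 1.39
take A (7 @ 234); take D (14 @ 84); take 12/26 of C → 69.23. Capacity used 33/33.
2 item(s) taken whole; one partial (take 12/26 of C).

2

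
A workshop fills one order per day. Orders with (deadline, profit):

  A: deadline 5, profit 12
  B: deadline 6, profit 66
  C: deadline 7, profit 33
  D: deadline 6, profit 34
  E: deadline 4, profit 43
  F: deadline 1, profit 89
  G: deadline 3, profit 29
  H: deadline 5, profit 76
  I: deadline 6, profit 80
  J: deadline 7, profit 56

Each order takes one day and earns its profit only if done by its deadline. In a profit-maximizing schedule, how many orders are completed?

Profit order: F=89 I=80 H=76 B=66 J=56 E=43 D=34 C=33 G=29 A=12
Assign: F→slot 1, I→slot 6, H→slot 5, B→slot 4, J→slot 7, E→slot 3, D→slot 2, C skipped, G skipped, A skipped.
Slots: [1:F] [2:D] [3:E] [4:B] [5:H] [6:I] [7:J]
7 of 10 scheduled.

7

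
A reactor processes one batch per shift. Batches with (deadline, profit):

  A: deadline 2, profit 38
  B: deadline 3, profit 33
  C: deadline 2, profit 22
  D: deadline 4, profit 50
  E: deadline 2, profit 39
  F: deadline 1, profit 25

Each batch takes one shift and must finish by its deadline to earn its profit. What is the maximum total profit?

160

Profit order: D=50 E=39 A=38 B=33 F=25 C=22
Assign: D→slot 4, E→slot 2, A→slot 1, B→slot 3, F skipped, C skipped.
Slots: [1:A] [2:E] [3:B] [4:D]
Profit = 38 + 39 + 33 + 50 = 160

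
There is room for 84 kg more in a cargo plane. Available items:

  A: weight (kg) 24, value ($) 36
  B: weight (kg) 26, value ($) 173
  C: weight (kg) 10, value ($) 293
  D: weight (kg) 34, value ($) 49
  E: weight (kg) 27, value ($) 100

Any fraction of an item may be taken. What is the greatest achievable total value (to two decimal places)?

Sort by value per unit weight and fill in that order.
Ratios (sorted): C 29.30, B 6.65, E 3.70, A 1.50, D 1.44
take C (10 @ 293); take B (26 @ 173); take E (27 @ 100); take 21/24 of A → 31.50. Capacity used 84/84.
Total value = 597.50

597.50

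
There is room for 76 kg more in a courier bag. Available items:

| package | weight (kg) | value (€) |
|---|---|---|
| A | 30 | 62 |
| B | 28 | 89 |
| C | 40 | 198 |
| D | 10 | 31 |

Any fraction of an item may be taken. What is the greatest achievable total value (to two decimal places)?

Greedy by value/weight ratio, highest first.
Order: C (198/40=4.95) > B (89/28=3.18) > D (31/10=3.10) > A (62/30=2.07)
Fill: take C (40 @ 198) → take B (28 @ 89) → take 8/10 of D → 24.80; 76/76 used.
Total value = 311.80

311.80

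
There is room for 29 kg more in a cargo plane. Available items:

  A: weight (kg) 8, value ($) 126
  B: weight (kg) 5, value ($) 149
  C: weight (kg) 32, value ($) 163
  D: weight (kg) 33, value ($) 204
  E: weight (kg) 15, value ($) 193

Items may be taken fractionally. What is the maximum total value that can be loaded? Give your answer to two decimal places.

474.18

Greedy by value/weight ratio, highest first.
Order: B (149/5=29.80) > A (126/8=15.75) > E (193/15=12.87) > D (204/33=6.18) > C (163/32=5.09)
Fill: take B (5 @ 149) → take A (8 @ 126) → take E (15 @ 193) → take 1/33 of D → 6.18; 29/29 used.
Total value = 474.18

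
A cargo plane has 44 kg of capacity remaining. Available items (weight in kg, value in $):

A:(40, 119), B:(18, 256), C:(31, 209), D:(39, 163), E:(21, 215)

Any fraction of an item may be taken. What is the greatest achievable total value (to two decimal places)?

Greedy by value/weight ratio, highest first.
Order: B (256/18=14.22) > E (215/21=10.24) > C (209/31=6.74) > D (163/39=4.18) > A (119/40=2.98)
Fill: take B (18 @ 256) → take E (21 @ 215) → take 5/31 of C → 33.71; 44/44 used.
Total value = 504.71

504.71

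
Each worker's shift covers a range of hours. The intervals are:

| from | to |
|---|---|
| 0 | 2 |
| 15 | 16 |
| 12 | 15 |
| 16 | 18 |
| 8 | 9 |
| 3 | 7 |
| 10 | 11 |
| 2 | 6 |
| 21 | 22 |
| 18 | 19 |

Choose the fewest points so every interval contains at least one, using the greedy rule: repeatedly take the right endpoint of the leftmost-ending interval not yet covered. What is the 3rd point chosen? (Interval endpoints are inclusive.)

Sorted: [0,2] [2,6] [3,7] [8,9] [10,11] [12,15] [15,16] [16,18] [18,19] [21,22]
{[0,2],[2,6]} hit by 2; {[3,7]} hit by 7; {[8,9]} hit by 9; {[10,11]} hit by 11; {[12,15],[15,16]} hit by 15; {[16,18],[18,19]} hit by 18; {[21,22]} hit by 22.
Points: 2, 7, 9, 11, 15, 18, 22 (7 total).

9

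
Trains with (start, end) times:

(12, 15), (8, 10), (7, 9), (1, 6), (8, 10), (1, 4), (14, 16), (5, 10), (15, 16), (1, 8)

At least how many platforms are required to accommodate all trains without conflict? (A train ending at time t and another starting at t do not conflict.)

Events (time:±→running): 1:+→1 1:+→2 1:+→3 4:-→2 5:+→3 6:-→2 7:+→3 8:-→2 8:+→3 8:+→4 … peak 4.

4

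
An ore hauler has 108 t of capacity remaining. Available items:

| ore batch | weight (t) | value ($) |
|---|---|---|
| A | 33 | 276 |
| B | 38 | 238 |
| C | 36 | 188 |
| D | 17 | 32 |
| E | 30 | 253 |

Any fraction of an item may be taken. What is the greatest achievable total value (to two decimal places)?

803.56

Ratios (sorted): E 8.43, A 8.36, B 6.26, C 5.22, D 1.88
take E (30 @ 253); take A (33 @ 276); take B (38 @ 238); take 7/36 of C → 36.56. Capacity used 108/108.
Total value = 803.56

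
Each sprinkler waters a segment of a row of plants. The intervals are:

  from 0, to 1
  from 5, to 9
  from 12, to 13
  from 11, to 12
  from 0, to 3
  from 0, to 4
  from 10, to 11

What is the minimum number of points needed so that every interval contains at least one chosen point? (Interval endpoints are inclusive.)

Sort by right endpoint; whenever an interval is uncovered, place a point at its right end.
Sorted: [0,1] [0,3] [0,4] [5,9] [10,11] [11,12] [12,13]
{[0,1],[0,3],[0,4]} hit by 1; {[5,9]} hit by 9; {[10,11],[11,12]} hit by 11; {[12,13]} hit by 13.
Points: 1, 9, 11, 13 (4 total).

4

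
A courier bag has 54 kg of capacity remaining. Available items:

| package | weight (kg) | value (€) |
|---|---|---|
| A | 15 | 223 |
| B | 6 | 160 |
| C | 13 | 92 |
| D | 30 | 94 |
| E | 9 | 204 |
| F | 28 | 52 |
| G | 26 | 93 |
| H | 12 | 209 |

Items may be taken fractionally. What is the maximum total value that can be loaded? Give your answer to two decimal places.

Greedy by value/weight ratio, highest first.
Order: B (160/6=26.67) > E (204/9=22.67) > H (209/12=17.42) > A (223/15=14.87) > C (92/13=7.08) > G (93/26=3.58) > D (94/30=3.13) > F (52/28=1.86)
Fill: take B (6 @ 160) → take E (9 @ 204) → take H (12 @ 209) → take A (15 @ 223) → take 12/13 of C → 84.92; 54/54 used.
Total value = 880.92

880.92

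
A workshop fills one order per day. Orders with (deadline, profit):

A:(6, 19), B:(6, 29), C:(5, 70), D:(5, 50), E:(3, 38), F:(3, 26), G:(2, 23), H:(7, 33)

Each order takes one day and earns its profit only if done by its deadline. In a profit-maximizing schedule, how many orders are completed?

7

By profit: C(d5,70), D(d5,50), E(d3,38), H(d7,33), B(d6,29), F(d3,26), G(d2,23), A(d6,19)
C→slot 5; D→slot 4; E→slot 3; H→slot 7; B→slot 6; F→slot 2; G→slot 1; A skipped.
7 of 8 scheduled.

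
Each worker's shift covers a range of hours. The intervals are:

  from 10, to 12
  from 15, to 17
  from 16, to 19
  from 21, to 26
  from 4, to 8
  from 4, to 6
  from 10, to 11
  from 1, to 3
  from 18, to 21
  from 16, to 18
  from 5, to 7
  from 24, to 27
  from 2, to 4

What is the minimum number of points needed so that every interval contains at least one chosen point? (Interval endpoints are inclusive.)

6

Sort by right endpoint; whenever an interval is uncovered, place a point at its right end.
By right end: [1,3]  [2,4]  [4,6]  [5,7]  [4,8]  [10,11]  [10,12]  [15,17]  [16,18]  [16,19]  [18,21]  [21,26]  [24,27]
[1,3] uncovered → point at 3; [4,6] uncovered → point at 6; [10,11] uncovered → point at 11; [15,17] uncovered → point at 17; [18,21] uncovered → point at 21; [24,27] uncovered → point at 27.
Points: 3, 6, 11, 17, 21, 27 (6 total).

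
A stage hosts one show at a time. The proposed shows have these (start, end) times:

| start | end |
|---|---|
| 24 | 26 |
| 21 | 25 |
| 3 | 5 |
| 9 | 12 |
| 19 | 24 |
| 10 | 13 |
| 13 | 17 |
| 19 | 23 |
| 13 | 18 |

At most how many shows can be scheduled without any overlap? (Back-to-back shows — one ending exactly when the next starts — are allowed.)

5

By end time: (3,5), (9,12), (10,13), (13,17), (13,18), (19,23), (19,24), (21,25), (24,26).
Pick (3,5); next start ≥ 5 → (9,12); next start ≥ 12 → (13,17); next start ≥ 17 → (19,23); next start ≥ 23 → (24,26).
Selected 5 shows.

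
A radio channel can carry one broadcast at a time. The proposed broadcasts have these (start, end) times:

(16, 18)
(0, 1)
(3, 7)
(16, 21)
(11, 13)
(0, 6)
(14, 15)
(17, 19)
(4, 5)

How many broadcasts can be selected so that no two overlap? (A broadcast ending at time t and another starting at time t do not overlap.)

5

By end time: (0,1), (4,5), (0,6), (3,7), (11,13), (14,15), (16,18), (17,19), (16,21).
Pick (0,1); next start ≥ 1 → (4,5); next start ≥ 5 → (11,13); next start ≥ 13 → (14,15); next start ≥ 15 → (16,18).
Selected 5 broadcasts.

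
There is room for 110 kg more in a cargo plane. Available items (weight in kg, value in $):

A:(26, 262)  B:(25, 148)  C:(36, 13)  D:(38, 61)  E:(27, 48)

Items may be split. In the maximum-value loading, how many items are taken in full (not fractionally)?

3

Greedy by value/weight ratio, highest first.
Ratios (sorted): A 10.08, B 5.92, E 1.78, D 1.61, C 0.36
take A (26 @ 262); take B (25 @ 148); take E (27 @ 48); take 32/38 of D → 51.37. Capacity used 110/110.
3 item(s) taken whole; one partial (take 32/38 of D).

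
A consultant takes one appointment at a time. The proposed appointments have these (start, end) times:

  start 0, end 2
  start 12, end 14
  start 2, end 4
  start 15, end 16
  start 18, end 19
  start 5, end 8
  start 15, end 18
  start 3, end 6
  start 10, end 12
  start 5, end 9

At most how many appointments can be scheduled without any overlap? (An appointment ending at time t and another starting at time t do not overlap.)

7

Greedy by earliest finish: after sorting by end time, pick each interval compatible with the last pick.
Sorted by end: (0,2)  (2,4)  (3,6)  (5,8)  (5,9)  (10,12)  (12,14)  (15,16)  (15,18)  (18,19)
take (0,2); take (2,4); take (5,8); skip (5,9); take (10,12); take (12,14); take (15,16); skip (15,18); take (18,19).
Selected 7 appointments.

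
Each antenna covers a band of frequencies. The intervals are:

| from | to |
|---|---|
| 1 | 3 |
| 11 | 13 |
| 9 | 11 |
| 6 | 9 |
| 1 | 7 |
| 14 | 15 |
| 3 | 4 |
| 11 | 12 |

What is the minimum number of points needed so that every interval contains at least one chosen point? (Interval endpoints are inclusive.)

Process intervals by earliest right end; each time one isn't hit yet, stab at its right endpoint.
By right end: [1,3]  [3,4]  [1,7]  [6,9]  [9,11]  [11,12]  [11,13]  [14,15]
[1,3] uncovered → point at 3; [6,9] uncovered → point at 9; [11,12] uncovered → point at 12; [14,15] uncovered → point at 15.
Points: 3, 9, 12, 15 (4 total).

4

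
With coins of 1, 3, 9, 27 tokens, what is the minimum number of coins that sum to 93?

5

Use the largest denomination that fits, subtract, and repeat.
93 = 3×27 + 1×9 + 1×3
Total coins = 3 + 1 + 1 = 5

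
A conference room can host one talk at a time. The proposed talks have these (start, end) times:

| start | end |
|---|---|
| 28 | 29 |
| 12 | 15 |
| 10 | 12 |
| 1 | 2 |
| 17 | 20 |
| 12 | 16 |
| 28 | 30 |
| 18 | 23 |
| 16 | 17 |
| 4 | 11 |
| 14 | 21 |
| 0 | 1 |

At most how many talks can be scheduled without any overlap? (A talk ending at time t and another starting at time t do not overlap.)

7

Greedy by earliest finish: after sorting by end time, pick each interval compatible with the last pick.
Sorted by end: (0,1)  (1,2)  (4,11)  (10,12)  (12,15)  (12,16)  (16,17)  (17,20)  (14,21)  (18,23)  (28,29)  (28,30)
take (0,1); take (1,2); take (4,11); take (12,15); take (16,17); take (17,20); take (28,29).
Selected 7 talks.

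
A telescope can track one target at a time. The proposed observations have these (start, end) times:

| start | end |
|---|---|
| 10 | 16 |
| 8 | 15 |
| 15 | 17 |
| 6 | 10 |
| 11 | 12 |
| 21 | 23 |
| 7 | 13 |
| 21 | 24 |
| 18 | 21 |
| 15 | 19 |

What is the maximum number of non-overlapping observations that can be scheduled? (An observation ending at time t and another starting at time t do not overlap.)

Greedy by earliest finish: after sorting by end time, pick each interval compatible with the last pick.
Sorted by end: (6,10)  (11,12)  (7,13)  (8,15)  (10,16)  (15,17)  (15,19)  (18,21)  (21,23)  (21,24)
take (6,10); take (11,12); skip (10,16); take (15,17); take (18,21); take (21,23).
Selected 5 observations.

5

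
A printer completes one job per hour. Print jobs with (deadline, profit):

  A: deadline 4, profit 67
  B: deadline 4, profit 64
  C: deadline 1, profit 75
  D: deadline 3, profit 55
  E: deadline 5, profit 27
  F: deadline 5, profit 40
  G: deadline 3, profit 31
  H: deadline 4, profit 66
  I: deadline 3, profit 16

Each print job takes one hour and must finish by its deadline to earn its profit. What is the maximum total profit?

Profit order: C=75 A=67 H=66 B=64 D=55 F=40 G=31 E=27 I=16
Assign: C→slot 1, A→slot 4, H→slot 3, B→slot 2, D skipped, F→slot 5, G skipped, E skipped, I skipped.
Slots: [1:C] [2:B] [3:H] [4:A] [5:F]
Profit = 75 + 64 + 66 + 67 + 40 = 312

312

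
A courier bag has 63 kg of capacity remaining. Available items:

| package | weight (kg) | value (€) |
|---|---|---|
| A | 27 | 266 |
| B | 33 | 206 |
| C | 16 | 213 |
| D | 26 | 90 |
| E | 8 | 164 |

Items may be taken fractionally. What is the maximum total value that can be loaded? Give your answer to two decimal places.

Sort by value per unit weight and fill in that order.
Order: E (164/8=20.50) > C (213/16=13.31) > A (266/27=9.85) > B (206/33=6.24) > D (90/26=3.46)
Fill: take E (8 @ 164) → take C (16 @ 213) → take A (27 @ 266) → take 12/33 of B → 74.91; 63/63 used.
Total value = 717.91

717.91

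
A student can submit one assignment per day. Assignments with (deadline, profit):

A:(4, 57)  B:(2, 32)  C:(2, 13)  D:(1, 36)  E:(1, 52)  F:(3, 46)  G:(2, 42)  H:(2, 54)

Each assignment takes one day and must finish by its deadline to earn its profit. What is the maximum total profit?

209

By profit: A(d4,57), H(d2,54), E(d1,52), F(d3,46), G(d2,42), D(d1,36), B(d2,32), C(d2,13)
A→slot 4; H→slot 2; E→slot 1; F→slot 3; G skipped; D skipped; B skipped; C skipped.
Profit = 52 + 54 + 46 + 57 = 209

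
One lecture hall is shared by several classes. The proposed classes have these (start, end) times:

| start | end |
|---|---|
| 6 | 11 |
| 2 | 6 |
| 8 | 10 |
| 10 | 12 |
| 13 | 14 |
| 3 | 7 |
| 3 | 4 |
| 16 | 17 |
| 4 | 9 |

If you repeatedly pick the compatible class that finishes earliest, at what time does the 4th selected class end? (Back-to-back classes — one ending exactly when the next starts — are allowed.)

Sort by end time and greedily take each interval whose start is ≥ the last chosen end.
By end time: (3,4), (2,6), (3,7), (4,9), (8,10), (6,11), (10,12), (13,14), (16,17).
Pick (3,4); next start ≥ 4 → (4,9); next start ≥ 9 → (10,12); next start ≥ 12 → (13,14); next start ≥ 14 → (16,17).
Selected: (3,4) (4,9) (10,12) (13,14) (16,17)

14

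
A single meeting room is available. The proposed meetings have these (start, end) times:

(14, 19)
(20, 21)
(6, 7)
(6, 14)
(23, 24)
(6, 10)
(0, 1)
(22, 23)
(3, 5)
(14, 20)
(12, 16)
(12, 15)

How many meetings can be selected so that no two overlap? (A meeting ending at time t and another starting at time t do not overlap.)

By end time: (0,1), (3,5), (6,7), (6,10), (6,14), (12,15), (12,16), (14,19), (14,20), (20,21), (22,23), (23,24).
Pick (0,1); next start ≥ 1 → (3,5); next start ≥ 5 → (6,7); next start ≥ 7 → (12,15); next start ≥ 15 → (20,21); next start ≥ 21 → (22,23); next start ≥ 23 → (23,24).
Selected 7 meetings.

7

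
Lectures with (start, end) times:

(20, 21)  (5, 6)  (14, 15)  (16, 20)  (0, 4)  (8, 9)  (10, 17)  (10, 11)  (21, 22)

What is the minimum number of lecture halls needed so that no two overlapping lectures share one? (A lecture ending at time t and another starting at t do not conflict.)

2

starts: [0, 5, 8, 10, 10, 14, 16, 20, 21]
ends:   [4, 6, 9, 11, 15, 17, 20, 21, 22]
s0→1 e4→0 s5→1 e6→0 s8→1 e9→0 s10→1 s10→2  — peak 2.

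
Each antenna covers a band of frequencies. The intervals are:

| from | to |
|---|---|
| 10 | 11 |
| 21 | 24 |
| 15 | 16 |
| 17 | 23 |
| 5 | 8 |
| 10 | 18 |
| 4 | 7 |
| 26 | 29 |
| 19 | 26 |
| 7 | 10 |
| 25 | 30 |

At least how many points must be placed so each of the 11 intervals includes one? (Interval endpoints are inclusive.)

5

By right end: [4,7]  [5,8]  [7,10]  [10,11]  [15,16]  [10,18]  [17,23]  [21,24]  [19,26]  [26,29]  [25,30]
[4,7] uncovered → point at 7; [10,11] uncovered → point at 11; [15,16] uncovered → point at 16; [17,23] uncovered → point at 23; [26,29] uncovered → point at 29.
Points: 7, 11, 16, 23, 29 (5 total).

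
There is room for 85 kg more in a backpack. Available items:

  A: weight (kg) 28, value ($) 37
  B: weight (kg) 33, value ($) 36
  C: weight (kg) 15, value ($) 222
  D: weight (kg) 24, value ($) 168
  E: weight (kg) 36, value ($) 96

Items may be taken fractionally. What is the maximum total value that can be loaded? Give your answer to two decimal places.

Greedy by value/weight ratio, highest first.
Order: C (222/15=14.80) > D (168/24=7.00) > E (96/36=2.67) > A (37/28=1.32) > B (36/33=1.09)
Fill: take C (15 @ 222) → take D (24 @ 168) → take E (36 @ 96) → take 10/28 of A → 13.21; 85/85 used.
Total value = 499.21

499.21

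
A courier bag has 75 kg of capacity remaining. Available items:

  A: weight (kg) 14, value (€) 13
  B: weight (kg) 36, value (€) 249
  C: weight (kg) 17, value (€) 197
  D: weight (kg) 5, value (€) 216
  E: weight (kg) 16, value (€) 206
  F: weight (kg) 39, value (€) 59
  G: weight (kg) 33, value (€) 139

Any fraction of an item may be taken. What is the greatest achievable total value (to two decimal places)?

Ratios (sorted): D 43.20, E 12.88, C 11.59, B 6.92, G 4.21, F 1.51, A 0.93
take D (5 @ 216); take E (16 @ 206); take C (17 @ 197); take B (36 @ 249); take 1/33 of G → 4.21. Capacity used 75/75.
Total value = 872.21

872.21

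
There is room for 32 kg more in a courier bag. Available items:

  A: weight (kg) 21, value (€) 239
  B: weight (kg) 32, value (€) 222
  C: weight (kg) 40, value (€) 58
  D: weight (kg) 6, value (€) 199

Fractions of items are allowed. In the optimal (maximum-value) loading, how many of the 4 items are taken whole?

2

Sort by value per unit weight and fill in that order.
Order: D (199/6=33.17) > A (239/21=11.38) > B (222/32=6.94) > C (58/40=1.45)
Fill: take D (6 @ 199) → take A (21 @ 239) → take 5/32 of B → 34.69; 32/32 used.
2 item(s) taken whole; one partial (take 5/32 of B).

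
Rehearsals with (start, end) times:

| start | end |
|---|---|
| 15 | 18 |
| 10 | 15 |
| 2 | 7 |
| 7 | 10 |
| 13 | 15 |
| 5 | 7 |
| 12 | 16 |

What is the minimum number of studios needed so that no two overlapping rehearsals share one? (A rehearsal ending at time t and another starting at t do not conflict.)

3

starts: [2, 5, 7, 10, 12, 13, 15]
ends:   [7, 7, 10, 15, 15, 16, 18]
s2→1 s5→2 e7→1 e7→0 s7→1 e10→0 s10→1 s12→2 s13→3  — peak 3.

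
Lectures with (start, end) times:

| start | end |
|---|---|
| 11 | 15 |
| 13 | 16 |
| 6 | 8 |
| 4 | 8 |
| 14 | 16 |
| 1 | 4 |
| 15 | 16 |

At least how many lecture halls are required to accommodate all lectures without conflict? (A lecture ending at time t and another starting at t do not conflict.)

Events (time:±→running): 1:+→1 4:-→0 4:+→1 6:+→2 8:-→1 8:-→0 11:+→1 13:+→2 14:+→3 … peak 3.

3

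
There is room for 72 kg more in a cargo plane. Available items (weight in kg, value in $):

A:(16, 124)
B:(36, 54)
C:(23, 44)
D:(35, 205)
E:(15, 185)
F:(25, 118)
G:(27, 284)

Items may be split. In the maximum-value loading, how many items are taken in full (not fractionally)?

Ratios (sorted): E 12.33, G 10.52, A 7.75, D 5.86, F 4.72, C 1.91, B 1.50
take E (15 @ 185); take G (27 @ 284); take A (16 @ 124); take 14/35 of D → 82.00. Capacity used 72/72.
3 item(s) taken whole; one partial (take 14/35 of D).

3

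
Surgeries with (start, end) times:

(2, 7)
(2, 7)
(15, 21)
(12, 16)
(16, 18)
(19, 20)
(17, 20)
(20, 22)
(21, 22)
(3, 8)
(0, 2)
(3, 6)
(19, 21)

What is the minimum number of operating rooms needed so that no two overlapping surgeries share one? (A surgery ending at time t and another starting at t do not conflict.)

The answer is the maximum number of intervals overlapping at any instant.
Events (time:±→running): 0:+→1 2:-→0 2:+→1 2:+→2 3:+→3 3:+→4 … peak 4.

4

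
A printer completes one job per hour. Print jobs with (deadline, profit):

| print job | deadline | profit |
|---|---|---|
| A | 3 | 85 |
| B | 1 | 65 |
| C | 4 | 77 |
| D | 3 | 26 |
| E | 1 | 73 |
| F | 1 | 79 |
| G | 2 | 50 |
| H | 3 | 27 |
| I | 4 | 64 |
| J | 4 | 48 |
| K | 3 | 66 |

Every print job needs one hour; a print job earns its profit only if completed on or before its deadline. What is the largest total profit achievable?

Take jobs in profit order; each goes to the latest open slot no later than its deadline.
By profit: A(d3,85), F(d1,79), C(d4,77), E(d1,73), K(d3,66), B(d1,65), I(d4,64), G(d2,50), J(d4,48), H(d3,27), D(d3,26)
A→slot 3; F→slot 1; C→slot 4; E skipped; K→slot 2; B skipped; I skipped; G skipped; J skipped; H skipped; D skipped.
Profit = 79 + 66 + 85 + 77 = 307

307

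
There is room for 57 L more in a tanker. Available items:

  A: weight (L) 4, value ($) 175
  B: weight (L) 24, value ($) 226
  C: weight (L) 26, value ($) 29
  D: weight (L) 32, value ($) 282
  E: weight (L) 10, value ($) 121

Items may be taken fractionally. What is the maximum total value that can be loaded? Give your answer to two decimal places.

Greedy by value/weight ratio, highest first.
Order: A (175/4=43.75) > E (121/10=12.10) > B (226/24=9.42) > D (282/32=8.81) > C (29/26=1.12)
Fill: take A (4 @ 175) → take E (10 @ 121) → take B (24 @ 226) → take 19/32 of D → 167.44; 57/57 used.
Total value = 689.44

689.44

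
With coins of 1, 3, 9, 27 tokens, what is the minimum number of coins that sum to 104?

8

Greedy: take as many of the largest coin as possible, then repeat with the remainder.
104 = 3×27 + 2×9 + 1×3 + 2×1
Total coins = 3 + 2 + 1 + 2 = 8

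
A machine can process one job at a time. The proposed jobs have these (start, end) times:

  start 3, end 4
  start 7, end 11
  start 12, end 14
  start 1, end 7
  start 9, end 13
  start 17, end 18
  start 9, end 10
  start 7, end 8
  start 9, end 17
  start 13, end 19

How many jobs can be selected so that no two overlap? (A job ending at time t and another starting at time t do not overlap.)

Sort by end time and greedily take each interval whose start is ≥ the last chosen end.
By end time: (3,4), (1,7), (7,8), (9,10), (7,11), (9,13), (12,14), (9,17), (17,18), (13,19).
Pick (3,4); next start ≥ 4 → (7,8); next start ≥ 8 → (9,10); next start ≥ 10 → (12,14); next start ≥ 14 → (17,18).
Selected 5 jobs.

5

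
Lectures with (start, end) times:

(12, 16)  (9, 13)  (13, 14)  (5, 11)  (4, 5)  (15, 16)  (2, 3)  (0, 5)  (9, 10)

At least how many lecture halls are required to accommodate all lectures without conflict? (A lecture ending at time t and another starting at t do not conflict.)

starts: [0, 2, 4, 5, 9, 9, 12, 13, 15]
ends:   [3, 5, 5, 10, 11, 13, 14, 16, 16]
s0→1 s2→2 e3→1 s4→2 e5→1 e5→0 s5→1 s9→2 s9→3  — peak 3.

3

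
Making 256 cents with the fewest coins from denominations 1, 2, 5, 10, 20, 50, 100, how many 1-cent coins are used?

1

256 = 2×100 + 1×50 + 1×5 + 1×1
Count of 1: 1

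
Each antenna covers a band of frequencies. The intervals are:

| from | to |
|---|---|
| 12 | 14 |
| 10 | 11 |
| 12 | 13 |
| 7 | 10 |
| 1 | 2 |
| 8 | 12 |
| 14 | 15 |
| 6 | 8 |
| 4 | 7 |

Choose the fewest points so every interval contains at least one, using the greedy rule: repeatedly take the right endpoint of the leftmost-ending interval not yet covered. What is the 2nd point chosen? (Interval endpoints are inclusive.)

Sort by right endpoint; whenever an interval is uncovered, place a point at its right end.
Sorted: [1,2] [4,7] [6,8] [7,10] [10,11] [8,12] [12,13] [12,14] [14,15]
{[1,2]} hit by 2; {[4,7],[6,8],[7,10]} hit by 7; {[10,11],[8,12]} hit by 11; {[12,13],[12,14]} hit by 13; {[14,15]} hit by 15.
Points: 2, 7, 11, 13, 15 (5 total).

7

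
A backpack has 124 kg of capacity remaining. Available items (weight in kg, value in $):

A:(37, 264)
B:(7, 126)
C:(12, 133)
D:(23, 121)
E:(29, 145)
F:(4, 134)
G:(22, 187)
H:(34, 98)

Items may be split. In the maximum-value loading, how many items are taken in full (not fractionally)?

Sort by value per unit weight and fill in that order.
Ratios (sorted): F 33.50, B 18.00, C 11.08, G 8.50, A 7.14, D 5.26, E 5.00, H 2.88
take F (4 @ 134); take B (7 @ 126); take C (12 @ 133); take G (22 @ 187); take A (37 @ 264); take D (23 @ 121); take 19/29 of E → 95.00. Capacity used 124/124.
6 item(s) taken whole; one partial (take 19/29 of E).

6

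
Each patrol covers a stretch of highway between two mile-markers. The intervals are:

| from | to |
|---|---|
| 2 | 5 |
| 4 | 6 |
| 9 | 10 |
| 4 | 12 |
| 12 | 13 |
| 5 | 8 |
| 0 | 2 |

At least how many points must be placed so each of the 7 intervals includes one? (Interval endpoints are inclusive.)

Sort by right endpoint; whenever an interval is uncovered, place a point at its right end.
By right end: [0,2]  [2,5]  [4,6]  [5,8]  [9,10]  [4,12]  [12,13]
[0,2] uncovered → point at 2; [4,6] uncovered → point at 6; [9,10] uncovered → point at 10; [12,13] uncovered → point at 13.
Points: 2, 6, 10, 13 (4 total).

4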